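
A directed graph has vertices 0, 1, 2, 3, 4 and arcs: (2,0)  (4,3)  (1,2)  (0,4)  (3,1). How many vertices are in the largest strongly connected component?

{0, 1, 2, 3, 4} are all mutually reachable — one SCC of size 5.
The largest has 5 vertices.

5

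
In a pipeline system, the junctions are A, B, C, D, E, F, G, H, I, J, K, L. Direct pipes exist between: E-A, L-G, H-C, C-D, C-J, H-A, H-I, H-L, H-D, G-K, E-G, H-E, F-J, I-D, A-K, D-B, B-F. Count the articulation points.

Removing H increases the component count from 1 to 2, so H is a cut vertex.
By contrast removing K leaves 1 component; it is not a cut vertex. No other vertex is a cut vertex either.

1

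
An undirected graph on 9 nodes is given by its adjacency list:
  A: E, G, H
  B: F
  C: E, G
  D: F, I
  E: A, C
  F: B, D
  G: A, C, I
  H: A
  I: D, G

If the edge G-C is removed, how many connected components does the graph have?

G and C are still connected via G-A-E-C, so the component count stays at 1.

1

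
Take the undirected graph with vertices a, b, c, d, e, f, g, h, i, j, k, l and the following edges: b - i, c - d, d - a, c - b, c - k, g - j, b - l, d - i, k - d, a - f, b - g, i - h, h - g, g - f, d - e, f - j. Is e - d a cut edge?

Removing e - d leaves no path between e and d: the component count goes from 1 to 2. So it is a bridge.

Yes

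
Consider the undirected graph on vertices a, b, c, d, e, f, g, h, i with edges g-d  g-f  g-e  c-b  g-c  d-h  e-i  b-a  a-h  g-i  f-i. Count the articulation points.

Removing g increases the component count from 1 to 2, so g is a cut vertex.
By contrast removing f leaves 1 component; it is not a cut vertex. No other vertex is a cut vertex either.

1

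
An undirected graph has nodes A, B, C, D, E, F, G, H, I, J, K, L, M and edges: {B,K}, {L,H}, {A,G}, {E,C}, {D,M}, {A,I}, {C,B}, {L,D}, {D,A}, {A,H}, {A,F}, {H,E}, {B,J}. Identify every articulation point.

A, B, C, D, E, H

Removing A increases the component count from 1 to 4, so A is a cut vertex.
Removing B increases the component count from 1 to 3, so B is a cut vertex.
Removing C increases the component count from 1 to 2, so C is a cut vertex.
Likewise D, E, H are cut vertices.
By contrast removing I leaves 1 component; it is not a cut vertex. No other vertex is a cut vertex either.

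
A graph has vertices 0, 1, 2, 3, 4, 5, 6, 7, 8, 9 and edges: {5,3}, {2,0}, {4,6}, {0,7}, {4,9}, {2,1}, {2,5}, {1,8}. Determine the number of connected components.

2

Starting from 4 we can reach 4, 6, 9. That is one component of size 3.
Starting from 0 we can reach 0, 1, 2, 3, 5, 7, 8. That is one component of size 7.
Total: 2 components.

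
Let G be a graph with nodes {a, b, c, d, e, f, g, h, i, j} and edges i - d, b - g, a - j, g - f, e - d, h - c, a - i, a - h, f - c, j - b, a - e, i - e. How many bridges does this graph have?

0

The edges on the cycle a-i-d-e-a are not bridges since each lies on that cycle.
Every edge lies on some cycle, so there are no bridges.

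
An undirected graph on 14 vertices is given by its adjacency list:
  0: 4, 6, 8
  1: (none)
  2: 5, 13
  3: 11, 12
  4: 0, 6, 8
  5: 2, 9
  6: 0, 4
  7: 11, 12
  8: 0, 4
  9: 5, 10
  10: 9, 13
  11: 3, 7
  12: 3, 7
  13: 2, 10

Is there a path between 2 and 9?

Yes

From 2 we can reach 2, 5, 9, 10, 13, which includes 9.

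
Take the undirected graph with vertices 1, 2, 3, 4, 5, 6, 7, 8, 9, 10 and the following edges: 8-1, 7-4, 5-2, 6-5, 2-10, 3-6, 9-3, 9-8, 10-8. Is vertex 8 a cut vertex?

Yes

Deleting 8 raises the number of components from 2 to 3, so 8 is a cut vertex.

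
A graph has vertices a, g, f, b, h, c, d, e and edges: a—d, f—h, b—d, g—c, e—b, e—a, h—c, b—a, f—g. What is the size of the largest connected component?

Starting from a we can reach a, b, d, e. That is one component of size 4.
Starting from c we can reach c, f, g, h. That is one component of size 4.
The largest has 4 vertices.

4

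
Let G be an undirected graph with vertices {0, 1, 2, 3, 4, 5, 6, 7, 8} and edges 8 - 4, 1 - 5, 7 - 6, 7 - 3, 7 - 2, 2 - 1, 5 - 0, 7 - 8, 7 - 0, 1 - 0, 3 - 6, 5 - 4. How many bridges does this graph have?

0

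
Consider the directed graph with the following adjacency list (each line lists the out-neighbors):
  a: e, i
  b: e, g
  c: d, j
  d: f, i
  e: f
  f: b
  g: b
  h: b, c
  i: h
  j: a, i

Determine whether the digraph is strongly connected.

No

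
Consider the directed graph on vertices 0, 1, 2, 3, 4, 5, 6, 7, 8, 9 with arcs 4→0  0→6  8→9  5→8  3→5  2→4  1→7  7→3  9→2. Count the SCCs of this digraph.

10

{2} is an SCC by itself.
{6} is an SCC by itself.
{0} is an SCC by itself.
{3} is an SCC by itself.
{5} is an SCC by itself.
(and 5 more singleton SCCs)
That gives 10 strongly connected components.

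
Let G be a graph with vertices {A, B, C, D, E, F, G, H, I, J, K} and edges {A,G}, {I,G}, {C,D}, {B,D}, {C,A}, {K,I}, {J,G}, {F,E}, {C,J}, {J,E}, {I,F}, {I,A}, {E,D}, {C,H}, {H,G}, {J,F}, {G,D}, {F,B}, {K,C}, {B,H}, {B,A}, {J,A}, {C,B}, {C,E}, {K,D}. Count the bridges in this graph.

The edges on the cycle K-I-F-B-H-G-J-C-K are not bridges since each lies on that cycle.
Every edge lies on some cycle, so there are no bridges.

0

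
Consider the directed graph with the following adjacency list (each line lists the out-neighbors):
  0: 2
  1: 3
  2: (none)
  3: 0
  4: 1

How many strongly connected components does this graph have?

5

{0} is an SCC by itself.
{3} is an SCC by itself.
{1} is an SCC by itself.
{2} is an SCC by itself.
{4} is an SCC by itself.
That gives 5 strongly connected components.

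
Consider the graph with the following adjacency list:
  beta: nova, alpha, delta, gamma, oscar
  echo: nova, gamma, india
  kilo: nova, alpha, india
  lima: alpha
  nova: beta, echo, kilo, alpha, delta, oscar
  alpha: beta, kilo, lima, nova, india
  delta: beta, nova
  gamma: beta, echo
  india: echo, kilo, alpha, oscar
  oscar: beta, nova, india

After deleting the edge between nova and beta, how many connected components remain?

nova and beta are still connected via nova-alpha-beta, so the component count stays at 1.

1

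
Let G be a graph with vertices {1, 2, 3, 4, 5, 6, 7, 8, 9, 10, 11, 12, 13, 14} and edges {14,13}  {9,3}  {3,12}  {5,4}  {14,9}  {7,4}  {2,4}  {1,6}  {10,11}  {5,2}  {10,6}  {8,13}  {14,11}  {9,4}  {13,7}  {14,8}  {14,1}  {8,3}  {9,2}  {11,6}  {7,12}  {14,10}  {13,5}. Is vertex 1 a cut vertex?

No

Deleting 1 leaves 1 component (was 1) (its neighbors 6, 14 remain connected to each other), so 1 is not a cut vertex.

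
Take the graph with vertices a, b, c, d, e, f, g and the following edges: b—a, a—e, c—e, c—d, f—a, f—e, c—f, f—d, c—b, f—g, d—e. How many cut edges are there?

1

The edges on the cycle c-f-d-e-c are not bridges since each lies on that cycle.
But removing g—f disconnects g from f — this is a bridge.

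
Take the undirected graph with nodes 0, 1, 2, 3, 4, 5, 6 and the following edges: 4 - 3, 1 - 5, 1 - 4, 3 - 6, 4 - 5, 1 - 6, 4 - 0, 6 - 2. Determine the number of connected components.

1

Starting from 0 we can reach 0, 1, 2, 3, 4, 5, 6. That is one component of size 7.
Total: 1 component.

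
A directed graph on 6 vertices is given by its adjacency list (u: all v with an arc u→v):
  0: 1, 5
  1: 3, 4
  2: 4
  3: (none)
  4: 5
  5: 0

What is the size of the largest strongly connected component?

{0, 1, 4, 5} are all mutually reachable — one SCC of size 4.
{2} is an SCC by itself.
{3} is an SCC by itself.
The largest has 4 vertices.

4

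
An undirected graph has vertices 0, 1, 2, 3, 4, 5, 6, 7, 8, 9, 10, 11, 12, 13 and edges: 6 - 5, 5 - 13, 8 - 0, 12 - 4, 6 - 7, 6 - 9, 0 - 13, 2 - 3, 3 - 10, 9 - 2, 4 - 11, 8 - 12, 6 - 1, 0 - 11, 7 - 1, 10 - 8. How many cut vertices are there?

1

Removing 6 increases the component count from 1 to 2, so 6 is a cut vertex.
By contrast removing 12 leaves 1 component; it is not a cut vertex. No other vertex is a cut vertex either.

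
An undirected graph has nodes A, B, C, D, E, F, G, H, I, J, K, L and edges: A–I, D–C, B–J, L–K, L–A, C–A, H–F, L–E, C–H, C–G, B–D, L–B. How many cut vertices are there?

5

Removing A increases the component count from 1 to 2, so A is a cut vertex.
Removing B increases the component count from 1 to 2, so B is a cut vertex.
Removing C increases the component count from 1 to 3, so C is a cut vertex.
Likewise H, L are cut vertices.
By contrast removing D leaves 1 component; it is not a cut vertex. No other vertex is a cut vertex either.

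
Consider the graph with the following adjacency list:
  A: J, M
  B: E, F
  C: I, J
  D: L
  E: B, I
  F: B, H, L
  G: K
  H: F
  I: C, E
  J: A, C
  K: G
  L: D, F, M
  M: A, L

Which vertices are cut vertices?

Removing F increases the component count from 2 to 3, so F is a cut vertex.
Removing L increases the component count from 2 to 3, so L is a cut vertex.
By contrast removing E leaves 2 components; it is not a cut vertex. No other vertex is a cut vertex either.

F, L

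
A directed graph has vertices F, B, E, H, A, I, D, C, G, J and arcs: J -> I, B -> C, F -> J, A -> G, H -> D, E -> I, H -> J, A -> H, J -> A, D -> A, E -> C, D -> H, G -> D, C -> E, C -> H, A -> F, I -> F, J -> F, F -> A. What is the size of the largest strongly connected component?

{A, D, F, G, H, I, J} are all mutually reachable — one SCC of size 7.
{C, E} are all mutually reachable — one SCC of size 2.
{B} is an SCC by itself.
The largest has 7 vertices.

7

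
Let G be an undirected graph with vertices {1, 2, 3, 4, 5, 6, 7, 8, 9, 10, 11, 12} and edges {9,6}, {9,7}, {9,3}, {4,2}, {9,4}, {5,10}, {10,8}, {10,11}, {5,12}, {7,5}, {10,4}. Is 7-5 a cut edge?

No

After removing 7-5, the path 7-9-4-10-5 still connects them, so the edge is not a bridge.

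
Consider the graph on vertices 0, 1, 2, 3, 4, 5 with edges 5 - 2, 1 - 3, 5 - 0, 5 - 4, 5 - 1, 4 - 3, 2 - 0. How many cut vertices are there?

1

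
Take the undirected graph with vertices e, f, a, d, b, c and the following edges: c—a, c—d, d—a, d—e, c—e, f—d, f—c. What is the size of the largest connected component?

b is isolated — a component by itself.
Starting from a we can reach a, c, d, e, f. That is one component of size 5.
The largest has 5 vertices.

5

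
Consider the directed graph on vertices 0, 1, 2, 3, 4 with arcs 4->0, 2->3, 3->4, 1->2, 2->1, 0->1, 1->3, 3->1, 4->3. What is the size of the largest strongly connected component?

5

{0, 1, 2, 3, 4} are all mutually reachable — one SCC of size 5.
The largest has 5 vertices.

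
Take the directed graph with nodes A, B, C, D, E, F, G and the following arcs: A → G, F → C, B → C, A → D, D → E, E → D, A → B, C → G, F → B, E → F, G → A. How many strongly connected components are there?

1

{A, B, C, D, E, F, G} are all mutually reachable — one SCC of size 7.
That gives 1 strongly connected component.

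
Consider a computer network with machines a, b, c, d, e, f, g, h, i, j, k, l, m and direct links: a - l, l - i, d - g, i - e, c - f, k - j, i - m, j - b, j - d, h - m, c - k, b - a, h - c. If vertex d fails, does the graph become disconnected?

Yes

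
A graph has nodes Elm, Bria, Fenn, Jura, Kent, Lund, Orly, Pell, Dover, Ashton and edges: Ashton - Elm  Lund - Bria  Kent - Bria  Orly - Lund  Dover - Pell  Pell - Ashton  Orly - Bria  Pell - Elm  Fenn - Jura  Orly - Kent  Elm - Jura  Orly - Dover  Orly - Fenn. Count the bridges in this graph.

0

The edges on the cycle Orly-Kent-Bria-Orly are not bridges since each lies on that cycle.
Every edge lies on some cycle, so there are no bridges.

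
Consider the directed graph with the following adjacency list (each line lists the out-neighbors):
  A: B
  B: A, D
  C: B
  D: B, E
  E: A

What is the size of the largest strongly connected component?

4

{A, B, D, E} are all mutually reachable — one SCC of size 4.
{C} is an SCC by itself.
The largest has 4 vertices.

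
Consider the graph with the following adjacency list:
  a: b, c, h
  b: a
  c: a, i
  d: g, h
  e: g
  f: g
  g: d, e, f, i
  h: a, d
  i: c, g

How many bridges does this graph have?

3

The edges on the cycle c-i-g-d-h-a-c are not bridges since each lies on that cycle.
But removing b-a disconnects b from a; removing g-f disconnects g from f; removing g-e disconnects g from e — these are bridges.
That makes 3 bridges.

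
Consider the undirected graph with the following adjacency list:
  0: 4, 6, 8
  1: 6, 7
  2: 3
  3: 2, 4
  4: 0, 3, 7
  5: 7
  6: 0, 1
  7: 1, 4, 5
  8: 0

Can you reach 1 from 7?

Yes

From 7 we can reach 0, 1, 2, 3, 4, 5, 6, 7, 8, which includes 1.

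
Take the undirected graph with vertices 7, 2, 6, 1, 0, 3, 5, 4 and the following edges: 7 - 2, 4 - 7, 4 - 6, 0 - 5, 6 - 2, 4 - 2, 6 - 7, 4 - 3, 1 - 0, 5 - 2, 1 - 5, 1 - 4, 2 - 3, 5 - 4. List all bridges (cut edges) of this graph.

The edges on the cycle 1-0-5-1 are not bridges since each lies on that cycle.
Every edge lies on some cycle, so there are no bridges.

none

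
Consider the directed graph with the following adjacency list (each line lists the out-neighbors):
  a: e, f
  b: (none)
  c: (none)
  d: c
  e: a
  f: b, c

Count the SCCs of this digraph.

5

{a, e} are all mutually reachable — one SCC of size 2.
{b} is an SCC by itself.
{c} is an SCC by itself.
{f} is an SCC by itself.
{d} is an SCC by itself.
That gives 5 strongly connected components.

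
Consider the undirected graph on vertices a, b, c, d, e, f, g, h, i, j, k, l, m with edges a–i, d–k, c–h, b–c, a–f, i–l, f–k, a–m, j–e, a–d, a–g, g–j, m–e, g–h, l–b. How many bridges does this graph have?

0

The edges on the cycle a-i-l-b-c-h-g-a are not bridges since each lies on that cycle.
Every edge lies on some cycle, so there are no bridges.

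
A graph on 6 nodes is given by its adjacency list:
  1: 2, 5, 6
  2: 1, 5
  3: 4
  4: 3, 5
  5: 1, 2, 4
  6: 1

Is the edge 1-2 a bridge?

After removing 1-2, the path 1-5-2 still connects them, so the edge is not a bridge.

No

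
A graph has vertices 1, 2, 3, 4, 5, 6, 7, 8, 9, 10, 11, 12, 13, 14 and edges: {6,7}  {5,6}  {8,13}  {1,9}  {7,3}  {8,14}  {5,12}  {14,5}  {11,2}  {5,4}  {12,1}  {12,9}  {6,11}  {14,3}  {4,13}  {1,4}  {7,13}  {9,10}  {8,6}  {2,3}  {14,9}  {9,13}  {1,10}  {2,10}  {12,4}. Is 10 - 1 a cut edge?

No

After removing 10 - 1, the path 10-9-1 still connects them, so the edge is not a bridge.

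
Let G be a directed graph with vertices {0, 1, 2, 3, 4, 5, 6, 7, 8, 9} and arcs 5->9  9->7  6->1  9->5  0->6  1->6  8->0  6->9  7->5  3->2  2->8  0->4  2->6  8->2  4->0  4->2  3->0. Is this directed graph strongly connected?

No

There is no directed path from 7 to 3, so the graph is not strongly connected.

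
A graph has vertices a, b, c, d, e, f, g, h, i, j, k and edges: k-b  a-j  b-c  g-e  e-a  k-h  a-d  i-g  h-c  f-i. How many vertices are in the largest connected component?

7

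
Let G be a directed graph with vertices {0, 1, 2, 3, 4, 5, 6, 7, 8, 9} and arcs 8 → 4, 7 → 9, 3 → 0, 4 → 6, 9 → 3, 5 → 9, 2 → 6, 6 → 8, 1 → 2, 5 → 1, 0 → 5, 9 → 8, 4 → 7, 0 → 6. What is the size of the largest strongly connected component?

{0, 1, 2, 3, 4, 5, 6, 7, 8, 9} are all mutually reachable — one SCC of size 10.
The largest has 10 vertices.

10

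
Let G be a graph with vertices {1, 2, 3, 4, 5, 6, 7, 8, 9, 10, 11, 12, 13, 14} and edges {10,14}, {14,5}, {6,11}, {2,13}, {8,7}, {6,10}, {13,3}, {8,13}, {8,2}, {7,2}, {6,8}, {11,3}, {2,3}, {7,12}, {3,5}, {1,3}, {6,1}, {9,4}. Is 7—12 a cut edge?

Yes

Removing 7—12 leaves no path between 7 and 12: the component count goes from 2 to 3. So it is a bridge.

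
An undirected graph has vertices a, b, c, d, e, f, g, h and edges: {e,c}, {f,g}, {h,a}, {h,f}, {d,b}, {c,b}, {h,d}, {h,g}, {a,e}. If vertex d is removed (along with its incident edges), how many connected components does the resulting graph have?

1

With d gone, the remaining components are: {a, b, c, e, f, g, h}.
That is 1 component.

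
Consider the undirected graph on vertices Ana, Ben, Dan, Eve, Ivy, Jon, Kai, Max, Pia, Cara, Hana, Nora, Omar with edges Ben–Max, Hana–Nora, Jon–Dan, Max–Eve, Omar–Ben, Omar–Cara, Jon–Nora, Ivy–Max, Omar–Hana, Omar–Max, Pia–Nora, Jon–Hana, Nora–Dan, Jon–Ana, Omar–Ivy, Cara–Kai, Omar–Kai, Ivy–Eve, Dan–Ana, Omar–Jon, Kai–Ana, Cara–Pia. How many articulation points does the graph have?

1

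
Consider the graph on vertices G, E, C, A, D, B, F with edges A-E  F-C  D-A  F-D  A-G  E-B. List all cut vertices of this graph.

Removing A increases the component count from 1 to 3, so A is a cut vertex.
Removing D increases the component count from 1 to 2, so D is a cut vertex.
Removing E increases the component count from 1 to 2, so E is a cut vertex.
Likewise F is a cut vertex.
By contrast removing C leaves 1 component; it is not a cut vertex. No other vertex is a cut vertex either.

A, D, E, F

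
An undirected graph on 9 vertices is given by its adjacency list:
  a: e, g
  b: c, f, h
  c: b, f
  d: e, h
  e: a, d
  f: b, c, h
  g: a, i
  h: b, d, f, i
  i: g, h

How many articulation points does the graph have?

Removing h increases the component count from 1 to 2, so h is a cut vertex.
By contrast removing b leaves 1 component; it is not a cut vertex. No other vertex is a cut vertex either.

1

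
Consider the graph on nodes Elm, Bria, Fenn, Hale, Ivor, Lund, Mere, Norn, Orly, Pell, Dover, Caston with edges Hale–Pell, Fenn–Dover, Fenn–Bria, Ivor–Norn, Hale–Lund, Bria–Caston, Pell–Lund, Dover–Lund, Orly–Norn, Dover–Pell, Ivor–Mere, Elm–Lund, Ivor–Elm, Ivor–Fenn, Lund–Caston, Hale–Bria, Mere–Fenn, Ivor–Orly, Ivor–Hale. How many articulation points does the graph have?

1

Removing Ivor increases the component count from 1 to 2, so Ivor is a cut vertex.
By contrast removing Norn leaves 1 component; it is not a cut vertex. No other vertex is a cut vertex either.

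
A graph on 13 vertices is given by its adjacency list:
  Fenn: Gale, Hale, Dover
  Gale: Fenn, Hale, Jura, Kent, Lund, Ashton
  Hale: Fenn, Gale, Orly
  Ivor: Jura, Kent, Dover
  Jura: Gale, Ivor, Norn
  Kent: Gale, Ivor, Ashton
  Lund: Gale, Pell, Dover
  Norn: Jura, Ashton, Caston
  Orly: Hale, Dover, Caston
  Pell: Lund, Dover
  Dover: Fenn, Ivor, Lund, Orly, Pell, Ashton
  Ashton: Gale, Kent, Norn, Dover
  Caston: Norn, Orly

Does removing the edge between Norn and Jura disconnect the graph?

After removing Norn-Jura, the path Norn-Ashton-Gale-Jura still connects them, so the edge is not a bridge.

No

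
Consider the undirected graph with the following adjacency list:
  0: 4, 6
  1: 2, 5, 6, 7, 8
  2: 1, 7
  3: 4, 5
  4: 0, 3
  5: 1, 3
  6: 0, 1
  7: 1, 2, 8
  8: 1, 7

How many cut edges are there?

The edges on the cycle 1-6-0-4-3-5-1 are not bridges since each lies on that cycle.
Every edge lies on some cycle, so there are no bridges.

0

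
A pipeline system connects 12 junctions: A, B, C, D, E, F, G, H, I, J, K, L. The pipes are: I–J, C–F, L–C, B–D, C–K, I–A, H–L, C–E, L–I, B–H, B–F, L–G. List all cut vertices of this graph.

B, C, I, L

Removing B increases the component count from 1 to 2, so B is a cut vertex.
Removing C increases the component count from 1 to 3, so C is a cut vertex.
Removing I increases the component count from 1 to 3, so I is a cut vertex.
Likewise L is a cut vertex.
By contrast removing G leaves 1 component; it is not a cut vertex. No other vertex is a cut vertex either.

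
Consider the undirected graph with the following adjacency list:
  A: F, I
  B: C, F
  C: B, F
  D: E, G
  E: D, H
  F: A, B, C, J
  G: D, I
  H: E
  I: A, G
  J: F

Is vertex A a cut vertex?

Deleting A raises the number of components from 1 to 2, so A is a cut vertex.

Yes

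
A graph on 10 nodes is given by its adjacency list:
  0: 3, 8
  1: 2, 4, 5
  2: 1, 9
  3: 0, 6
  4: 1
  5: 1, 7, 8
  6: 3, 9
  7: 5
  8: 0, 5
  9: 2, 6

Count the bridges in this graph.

2

The edges on the cycle 9-2-1-5-8-0-3-6-9 are not bridges since each lies on that cycle.
But removing 7-5 disconnects 7 from 5; removing 4-1 disconnects 4 from 1 — these are bridges.
That makes 2 bridges.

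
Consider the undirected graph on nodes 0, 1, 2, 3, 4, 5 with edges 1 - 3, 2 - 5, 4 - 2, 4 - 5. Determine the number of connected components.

0 is isolated — a component by itself.
Starting from 1 we can reach 1, 3. That is one component of size 2.
Starting from 2 we can reach 2, 4, 5. That is one component of size 3.
Total: 3 components.

3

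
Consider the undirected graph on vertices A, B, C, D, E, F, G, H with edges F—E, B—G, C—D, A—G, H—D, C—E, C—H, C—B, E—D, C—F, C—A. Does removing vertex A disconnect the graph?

Deleting A leaves 1 component (was 1) (its neighbors C, G remain connected to each other), so A is not a cut vertex.

No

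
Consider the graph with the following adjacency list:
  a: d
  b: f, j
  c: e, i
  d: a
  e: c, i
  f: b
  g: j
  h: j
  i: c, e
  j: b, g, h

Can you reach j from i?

No

The component containing i is {c, e, i}, and j is not in it.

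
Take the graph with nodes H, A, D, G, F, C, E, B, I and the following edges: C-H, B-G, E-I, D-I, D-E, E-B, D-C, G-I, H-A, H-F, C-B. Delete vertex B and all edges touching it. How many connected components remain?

1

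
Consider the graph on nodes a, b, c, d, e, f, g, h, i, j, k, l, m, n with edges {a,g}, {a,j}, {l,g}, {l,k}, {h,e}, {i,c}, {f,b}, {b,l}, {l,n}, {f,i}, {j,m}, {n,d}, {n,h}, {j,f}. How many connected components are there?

Starting from a we can reach a, b, c, d, e, f, g, h, i, j, k, l, m, n. That is one component of size 14.
Total: 1 component.

1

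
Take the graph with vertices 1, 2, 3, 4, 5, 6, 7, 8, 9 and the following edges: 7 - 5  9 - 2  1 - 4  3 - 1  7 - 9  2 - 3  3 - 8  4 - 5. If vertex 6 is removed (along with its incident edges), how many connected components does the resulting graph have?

1

With 6 gone, the remaining components are: {1, 2, 3, 4, 5, 7, 8, 9}.
That is 1 component.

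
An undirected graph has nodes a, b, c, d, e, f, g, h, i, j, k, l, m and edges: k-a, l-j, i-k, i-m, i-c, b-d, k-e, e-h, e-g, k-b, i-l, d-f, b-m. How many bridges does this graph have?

9

The edges on the cycle i-k-b-m-i are not bridges since each lies on that cycle.
But removing h-e disconnects h from e; removing d-b disconnects d from b; removing k-e disconnects k from e; removing i-l disconnects i from l — these are bridges.
In total 9 edges are bridges.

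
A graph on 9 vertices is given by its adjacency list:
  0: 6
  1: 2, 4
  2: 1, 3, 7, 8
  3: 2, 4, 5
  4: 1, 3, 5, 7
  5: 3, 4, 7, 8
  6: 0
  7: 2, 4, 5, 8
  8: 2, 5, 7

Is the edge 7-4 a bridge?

No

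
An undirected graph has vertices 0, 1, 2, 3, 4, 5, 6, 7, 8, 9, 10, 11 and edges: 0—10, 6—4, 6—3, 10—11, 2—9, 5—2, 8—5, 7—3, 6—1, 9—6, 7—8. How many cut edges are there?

4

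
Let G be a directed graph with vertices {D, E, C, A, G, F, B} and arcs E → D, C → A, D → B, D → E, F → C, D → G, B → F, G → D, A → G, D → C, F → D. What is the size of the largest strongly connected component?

7

{A, B, C, D, E, F, G} are all mutually reachable — one SCC of size 7.
The largest has 7 vertices.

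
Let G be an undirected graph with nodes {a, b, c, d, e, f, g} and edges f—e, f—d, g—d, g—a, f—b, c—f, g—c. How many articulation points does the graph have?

2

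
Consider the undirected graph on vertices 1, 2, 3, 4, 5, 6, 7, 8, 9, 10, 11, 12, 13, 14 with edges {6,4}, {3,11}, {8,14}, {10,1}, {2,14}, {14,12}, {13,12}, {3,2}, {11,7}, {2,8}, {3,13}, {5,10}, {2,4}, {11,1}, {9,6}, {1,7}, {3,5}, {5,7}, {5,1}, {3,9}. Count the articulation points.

1

Removing 3 increases the component count from 1 to 2, so 3 is a cut vertex.
By contrast removing 8 leaves 1 component; it is not a cut vertex. No other vertex is a cut vertex either.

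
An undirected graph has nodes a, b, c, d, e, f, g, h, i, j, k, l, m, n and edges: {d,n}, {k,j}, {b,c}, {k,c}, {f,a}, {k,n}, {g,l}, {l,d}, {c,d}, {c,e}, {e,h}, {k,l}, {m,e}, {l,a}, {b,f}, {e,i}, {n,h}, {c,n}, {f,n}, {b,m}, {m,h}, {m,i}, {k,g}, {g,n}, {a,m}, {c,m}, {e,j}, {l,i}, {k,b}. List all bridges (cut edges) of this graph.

The edges on the cycle b-f-a-m-b are not bridges since each lies on that cycle.
Every edge lies on some cycle, so there are no bridges.

none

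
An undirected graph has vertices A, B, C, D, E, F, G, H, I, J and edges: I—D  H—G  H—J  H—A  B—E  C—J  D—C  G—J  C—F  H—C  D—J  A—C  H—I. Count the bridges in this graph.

The edges on the cycle H-I-D-J-C-A-H are not bridges since each lies on that cycle.
But removing B—E disconnects B from E; removing C—F disconnects C from F — these are bridges.
That makes 2 bridges.

2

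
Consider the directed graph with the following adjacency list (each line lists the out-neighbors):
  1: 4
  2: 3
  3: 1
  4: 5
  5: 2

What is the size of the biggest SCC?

5

{1, 2, 3, 4, 5} are all mutually reachable — one SCC of size 5.
The largest has 5 vertices.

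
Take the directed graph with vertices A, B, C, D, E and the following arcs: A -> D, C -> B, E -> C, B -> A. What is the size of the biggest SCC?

{C} is an SCC by itself.
{B} is an SCC by itself.
{E} is an SCC by itself.
{A} is an SCC by itself.
{D} is an SCC by itself.
The largest has 1 vertex.

1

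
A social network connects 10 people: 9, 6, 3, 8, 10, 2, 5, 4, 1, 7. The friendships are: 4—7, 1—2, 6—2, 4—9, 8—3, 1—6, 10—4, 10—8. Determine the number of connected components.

5 is isolated — a component by itself.
Starting from 1 we can reach 1, 2, 6. That is one component of size 3.
Starting from 3 we can reach 3, 4, 7, 8, 9, 10. That is one component of size 6.
Total: 3 components.

3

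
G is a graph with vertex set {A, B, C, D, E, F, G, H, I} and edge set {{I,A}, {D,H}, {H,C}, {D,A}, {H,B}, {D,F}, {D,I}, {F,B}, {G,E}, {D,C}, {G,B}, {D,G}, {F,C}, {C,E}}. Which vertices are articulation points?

D

Removing D increases the component count from 1 to 2, so D is a cut vertex.
By contrast removing C leaves 1 component; it is not a cut vertex. No other vertex is a cut vertex either.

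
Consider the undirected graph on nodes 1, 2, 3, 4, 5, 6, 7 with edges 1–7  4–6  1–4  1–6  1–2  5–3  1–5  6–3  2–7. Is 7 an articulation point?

Deleting 7 leaves 1 component (was 1) (its neighbors 1, 2 remain connected to each other), so 7 is not a cut vertex.

No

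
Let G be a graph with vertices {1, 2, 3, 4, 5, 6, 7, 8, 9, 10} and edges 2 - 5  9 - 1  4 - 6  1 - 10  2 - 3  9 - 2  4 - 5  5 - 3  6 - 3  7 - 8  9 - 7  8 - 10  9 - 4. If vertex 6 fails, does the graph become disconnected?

No

Deleting 6 leaves 1 component (was 1) (its neighbors 3, 4 remain connected to each other), so 6 is not a cut vertex.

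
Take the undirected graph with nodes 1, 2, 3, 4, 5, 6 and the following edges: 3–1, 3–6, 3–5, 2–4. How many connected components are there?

2

Starting from 2 we can reach 2, 4. That is one component of size 2.
Starting from 1 we can reach 1, 3, 5, 6. That is one component of size 4.
Total: 2 components.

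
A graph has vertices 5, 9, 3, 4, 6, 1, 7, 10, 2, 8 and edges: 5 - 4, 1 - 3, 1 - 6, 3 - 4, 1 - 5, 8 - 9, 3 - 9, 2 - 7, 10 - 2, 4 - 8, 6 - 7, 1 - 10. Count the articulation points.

1

Removing 1 increases the component count from 1 to 2, so 1 is a cut vertex.
By contrast removing 7 leaves 1 component; it is not a cut vertex. No other vertex is a cut vertex either.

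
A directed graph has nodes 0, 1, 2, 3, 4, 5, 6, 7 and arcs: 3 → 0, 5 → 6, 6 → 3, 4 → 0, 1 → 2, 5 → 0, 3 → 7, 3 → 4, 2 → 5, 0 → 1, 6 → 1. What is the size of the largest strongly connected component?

{0, 1, 2, 3, 4, 5, 6} are all mutually reachable — one SCC of size 7.
{7} is an SCC by itself.
The largest has 7 vertices.

7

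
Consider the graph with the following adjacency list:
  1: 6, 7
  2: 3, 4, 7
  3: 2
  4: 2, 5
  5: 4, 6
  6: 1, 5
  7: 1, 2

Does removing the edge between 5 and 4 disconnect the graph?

No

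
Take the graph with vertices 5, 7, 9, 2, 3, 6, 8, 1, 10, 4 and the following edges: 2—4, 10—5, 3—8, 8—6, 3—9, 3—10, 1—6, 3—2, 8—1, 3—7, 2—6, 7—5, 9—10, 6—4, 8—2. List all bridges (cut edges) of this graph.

The edges on the cycle 8-1-6-8 are not bridges since each lies on that cycle.
Every edge lies on some cycle, so there are no bridges.

none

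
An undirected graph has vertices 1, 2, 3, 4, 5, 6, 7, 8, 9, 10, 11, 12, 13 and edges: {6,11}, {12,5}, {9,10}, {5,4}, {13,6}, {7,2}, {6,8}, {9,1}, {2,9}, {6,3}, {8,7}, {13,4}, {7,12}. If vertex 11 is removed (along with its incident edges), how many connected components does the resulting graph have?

1

With 11 gone, the remaining components are: {1, 2, 3, 4, 5, 6, 7, 8, 9, 10, 12, 13}.
That is 1 component.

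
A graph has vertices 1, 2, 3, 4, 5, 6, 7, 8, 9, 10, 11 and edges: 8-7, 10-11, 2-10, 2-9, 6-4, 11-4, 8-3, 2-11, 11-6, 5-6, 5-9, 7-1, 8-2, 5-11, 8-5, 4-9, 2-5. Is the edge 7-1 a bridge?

Yes

Removing 7-1 leaves no path between 7 and 1: the component count goes from 1 to 2. So it is a bridge.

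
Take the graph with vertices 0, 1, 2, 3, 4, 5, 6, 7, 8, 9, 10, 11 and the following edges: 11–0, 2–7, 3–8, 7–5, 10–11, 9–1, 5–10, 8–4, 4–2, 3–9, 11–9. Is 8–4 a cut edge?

After removing 8–4, the path 8-3-9-11-10-5-7-2-4 still connects them, so the edge is not a bridge.

No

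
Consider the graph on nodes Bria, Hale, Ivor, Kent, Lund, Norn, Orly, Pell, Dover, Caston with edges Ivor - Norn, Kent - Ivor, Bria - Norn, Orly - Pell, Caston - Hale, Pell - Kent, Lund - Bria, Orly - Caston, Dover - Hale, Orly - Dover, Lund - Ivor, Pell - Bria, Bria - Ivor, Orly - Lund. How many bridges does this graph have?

0

The edges on the cycle Orly-Caston-Hale-Dover-Orly are not bridges since each lies on that cycle.
Every edge lies on some cycle, so there are no bridges.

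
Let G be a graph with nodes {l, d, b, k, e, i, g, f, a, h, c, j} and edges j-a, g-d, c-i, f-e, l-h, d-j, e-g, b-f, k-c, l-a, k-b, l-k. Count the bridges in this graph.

The edges on the cycle l-k-b-f-e-g-d-j-a-l are not bridges since each lies on that cycle.
But removing k-c disconnects k from c; removing l-h disconnects l from h; removing c-i disconnects c from i — these are bridges.
That makes 3 bridges.

3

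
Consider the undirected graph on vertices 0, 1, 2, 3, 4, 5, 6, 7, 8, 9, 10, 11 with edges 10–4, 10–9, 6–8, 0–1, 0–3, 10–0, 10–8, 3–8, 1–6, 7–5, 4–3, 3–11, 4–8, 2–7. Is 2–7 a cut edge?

Yes

Removing 2–7 leaves no path between 2 and 7: the component count goes from 2 to 3. So it is a bridge.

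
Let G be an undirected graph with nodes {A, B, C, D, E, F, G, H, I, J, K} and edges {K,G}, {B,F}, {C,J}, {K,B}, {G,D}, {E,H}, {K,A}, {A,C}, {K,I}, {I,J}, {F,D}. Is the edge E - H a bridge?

Removing E - H leaves no path between E and H: the component count goes from 2 to 3. So it is a bridge.

Yes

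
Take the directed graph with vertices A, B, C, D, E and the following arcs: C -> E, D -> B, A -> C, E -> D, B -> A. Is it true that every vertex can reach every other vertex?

Yes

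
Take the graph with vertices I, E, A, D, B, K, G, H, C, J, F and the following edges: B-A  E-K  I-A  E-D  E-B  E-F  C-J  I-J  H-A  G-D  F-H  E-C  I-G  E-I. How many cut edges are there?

1

The edges on the cycle E-B-A-I-E are not bridges since each lies on that cycle.
But removing K-E disconnects K from E — this is a bridge.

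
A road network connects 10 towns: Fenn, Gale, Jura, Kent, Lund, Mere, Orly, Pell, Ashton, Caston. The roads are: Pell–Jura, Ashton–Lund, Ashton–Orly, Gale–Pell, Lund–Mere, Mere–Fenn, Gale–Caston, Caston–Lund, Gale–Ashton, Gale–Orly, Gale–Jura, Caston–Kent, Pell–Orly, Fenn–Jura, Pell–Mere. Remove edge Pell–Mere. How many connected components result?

1

Pell and Mere are still connected via Pell-Jura-Fenn-Mere, so the component count stays at 1.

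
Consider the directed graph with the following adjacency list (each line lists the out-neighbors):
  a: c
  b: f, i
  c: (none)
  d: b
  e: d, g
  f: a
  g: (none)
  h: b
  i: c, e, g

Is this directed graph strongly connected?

No

There is no directed path from e to h, so the graph is not strongly connected.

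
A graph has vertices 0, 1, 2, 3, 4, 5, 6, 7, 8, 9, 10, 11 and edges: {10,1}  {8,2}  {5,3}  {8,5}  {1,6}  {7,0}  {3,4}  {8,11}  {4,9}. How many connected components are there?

Starting from 0 we can reach 0, 7. That is one component of size 2.
Starting from 1 we can reach 1, 6, 10. That is one component of size 3.
Starting from 2 we can reach 2, 3, 4, 5, 8, 9, 11. That is one component of size 7.
Total: 3 components.

3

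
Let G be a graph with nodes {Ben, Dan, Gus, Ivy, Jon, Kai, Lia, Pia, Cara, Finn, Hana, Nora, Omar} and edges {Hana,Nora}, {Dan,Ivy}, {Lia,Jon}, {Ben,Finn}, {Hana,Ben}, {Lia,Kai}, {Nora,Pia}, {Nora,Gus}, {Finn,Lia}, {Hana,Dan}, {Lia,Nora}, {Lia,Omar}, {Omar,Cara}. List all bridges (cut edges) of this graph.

Cara-Omar, Dan-Hana, Dan-Ivy, Gus-Nora, Jon-Lia, Kai-Lia, Lia-Omar, Nora-Pia

The edges on the cycle Hana-Ben-Finn-Lia-Nora-Hana are not bridges since each lies on that cycle.
But removing Kai - Lia disconnects Kai from Lia; removing Lia - Omar disconnects Lia from Omar; removing Cara - Omar disconnects Cara from Omar; removing Nora - Pia disconnects Nora from Pia — these are bridges.
In total 8 edges are bridges.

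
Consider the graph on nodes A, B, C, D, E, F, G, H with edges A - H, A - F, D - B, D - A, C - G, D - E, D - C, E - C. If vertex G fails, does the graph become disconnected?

No

Deleting G leaves 1 component (was 1), so G is not a cut vertex.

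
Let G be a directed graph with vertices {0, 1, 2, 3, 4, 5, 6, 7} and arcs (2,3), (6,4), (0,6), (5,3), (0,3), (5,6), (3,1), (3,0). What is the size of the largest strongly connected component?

{0, 3} are all mutually reachable — one SCC of size 2.
{1} is an SCC by itself.
{2} is an SCC by itself.
{4} is an SCC by itself.
{7} is an SCC by itself.
(and 2 more singleton SCCs)
The largest has 2 vertices.

2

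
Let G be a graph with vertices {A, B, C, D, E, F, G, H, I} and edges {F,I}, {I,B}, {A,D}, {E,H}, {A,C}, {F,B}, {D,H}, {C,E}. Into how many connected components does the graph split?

G is isolated — a component by itself.
Starting from B we can reach B, F, I. That is one component of size 3.
Starting from A we can reach A, C, D, E, H. That is one component of size 5.
Total: 3 components.

3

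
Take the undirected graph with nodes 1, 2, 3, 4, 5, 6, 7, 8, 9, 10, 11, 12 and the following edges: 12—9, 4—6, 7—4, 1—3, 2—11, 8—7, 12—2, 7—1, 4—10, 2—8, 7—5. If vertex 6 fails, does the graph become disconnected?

No

Deleting 6 leaves 1 component (was 1), so 6 is not a cut vertex.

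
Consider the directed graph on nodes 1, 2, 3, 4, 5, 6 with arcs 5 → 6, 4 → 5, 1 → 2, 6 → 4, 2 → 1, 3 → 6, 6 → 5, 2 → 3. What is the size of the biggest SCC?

3

{4, 5, 6} are all mutually reachable — one SCC of size 3.
{1, 2} are all mutually reachable — one SCC of size 2.
{3} is an SCC by itself.
The largest has 3 vertices.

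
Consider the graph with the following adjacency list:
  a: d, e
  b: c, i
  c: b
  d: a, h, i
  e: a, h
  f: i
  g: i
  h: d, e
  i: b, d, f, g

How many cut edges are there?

The edges on the cycle d-a-e-h-d are not bridges since each lies on that cycle.
But removing i-g disconnects i from g; removing i-f disconnects i from f; removing d-i disconnects d from i; removing c-b disconnects c from b — these are bridges.
In total 5 edges are bridges.

5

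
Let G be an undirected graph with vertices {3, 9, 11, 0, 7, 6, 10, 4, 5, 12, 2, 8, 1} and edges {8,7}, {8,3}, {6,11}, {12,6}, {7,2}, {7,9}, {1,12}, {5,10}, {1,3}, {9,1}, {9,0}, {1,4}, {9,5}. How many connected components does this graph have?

1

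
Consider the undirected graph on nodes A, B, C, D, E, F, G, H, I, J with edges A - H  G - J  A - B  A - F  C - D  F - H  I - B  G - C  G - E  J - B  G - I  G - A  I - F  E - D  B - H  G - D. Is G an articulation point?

Yes

Deleting G raises the number of components from 1 to 2, so G is a cut vertex.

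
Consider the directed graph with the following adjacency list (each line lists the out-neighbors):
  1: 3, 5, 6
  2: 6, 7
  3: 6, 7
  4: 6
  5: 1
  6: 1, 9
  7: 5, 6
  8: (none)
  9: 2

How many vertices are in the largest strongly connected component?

7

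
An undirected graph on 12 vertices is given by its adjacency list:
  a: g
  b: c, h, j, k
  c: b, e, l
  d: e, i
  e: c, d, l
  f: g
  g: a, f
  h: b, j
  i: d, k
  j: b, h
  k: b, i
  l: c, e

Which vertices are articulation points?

b, g

Removing b increases the component count from 2 to 3, so b is a cut vertex.
Removing g increases the component count from 2 to 3, so g is a cut vertex.
By contrast removing i leaves 2 components; it is not a cut vertex. No other vertex is a cut vertex either.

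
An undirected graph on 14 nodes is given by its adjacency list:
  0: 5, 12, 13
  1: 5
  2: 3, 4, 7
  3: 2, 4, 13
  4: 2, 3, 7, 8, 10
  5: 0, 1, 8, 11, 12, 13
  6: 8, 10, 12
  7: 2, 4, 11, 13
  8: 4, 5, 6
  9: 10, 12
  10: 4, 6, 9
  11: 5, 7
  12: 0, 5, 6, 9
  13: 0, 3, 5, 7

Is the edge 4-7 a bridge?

After removing 4-7, the path 4-2-7 still connects them, so the edge is not a bridge.

No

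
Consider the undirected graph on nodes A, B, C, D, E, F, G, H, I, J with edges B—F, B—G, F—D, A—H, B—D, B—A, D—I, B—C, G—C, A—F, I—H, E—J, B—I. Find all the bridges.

The edges on the cycle B-G-C-B are not bridges since each lies on that cycle.
But removing E—J disconnects E from J — this is a bridge.

E-J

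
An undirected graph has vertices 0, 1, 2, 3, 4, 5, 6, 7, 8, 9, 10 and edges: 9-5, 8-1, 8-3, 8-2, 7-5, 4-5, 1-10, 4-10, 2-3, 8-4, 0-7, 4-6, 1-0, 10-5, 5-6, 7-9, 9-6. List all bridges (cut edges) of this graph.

none

The edges on the cycle 8-2-3-8 are not bridges since each lies on that cycle.
Every edge lies on some cycle, so there are no bridges.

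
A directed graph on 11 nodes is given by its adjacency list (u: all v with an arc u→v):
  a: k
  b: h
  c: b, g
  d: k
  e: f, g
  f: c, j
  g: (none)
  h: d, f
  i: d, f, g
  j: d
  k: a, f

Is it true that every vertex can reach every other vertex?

No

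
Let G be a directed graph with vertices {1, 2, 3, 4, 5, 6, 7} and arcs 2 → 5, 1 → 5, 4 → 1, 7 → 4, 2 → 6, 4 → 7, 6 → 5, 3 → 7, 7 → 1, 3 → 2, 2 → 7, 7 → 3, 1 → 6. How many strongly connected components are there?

4

{2, 3, 4, 7} are all mutually reachable — one SCC of size 4.
{6} is an SCC by itself.
{1} is an SCC by itself.
{5} is an SCC by itself.
That gives 4 strongly connected components.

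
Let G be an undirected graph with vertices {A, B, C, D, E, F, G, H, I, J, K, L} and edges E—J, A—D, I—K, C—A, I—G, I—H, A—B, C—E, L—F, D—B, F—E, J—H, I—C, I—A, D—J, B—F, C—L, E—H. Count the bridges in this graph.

The edges on the cycle I-C-A-D-J-H-I are not bridges since each lies on that cycle.
But removing I—G disconnects I from G; removing I—K disconnects I from K — these are bridges.
That makes 2 bridges.

2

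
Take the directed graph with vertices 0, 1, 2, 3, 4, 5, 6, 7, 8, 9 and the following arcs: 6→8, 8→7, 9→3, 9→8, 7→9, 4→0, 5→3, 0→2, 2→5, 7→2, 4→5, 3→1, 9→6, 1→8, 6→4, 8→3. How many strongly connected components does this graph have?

1

{0, 1, 2, 3, 4, 5, 6, 7, 8, 9} are all mutually reachable — one SCC of size 10.
That gives 1 strongly connected component.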